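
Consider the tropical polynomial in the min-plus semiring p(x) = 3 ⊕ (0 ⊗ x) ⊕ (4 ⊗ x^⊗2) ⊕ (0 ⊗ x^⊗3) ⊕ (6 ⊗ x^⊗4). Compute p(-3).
p(-3) = -9

A tropical monomial a ⊗ x^⊗i evaluates to a + i · x. Evaluating each term at x = -3:
  Term 0 contributes 3 + 0 · -3 = 3
  Term 1 contributes 0 + 1 · -3 = -3
  Term 2 contributes 4 + 2 · -3 = -2
  Term 3 contributes 0 + 3 · -3 = -9
  Term 4 contributes 6 + 4 · -3 = -6
p(-3) = ⊕ of these = min[3, -3, -2, -9, -6] = -9.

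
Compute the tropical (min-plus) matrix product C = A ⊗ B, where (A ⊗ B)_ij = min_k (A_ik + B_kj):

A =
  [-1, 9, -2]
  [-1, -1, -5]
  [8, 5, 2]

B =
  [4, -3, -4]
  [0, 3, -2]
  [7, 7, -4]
A ⊗ B =
  [3, -4, -6]
  [-1, -4, -9]
  [5, 5, -2]

Apply the min-plus product entry-by-entry:
  C[0][0] = min over k of (A[0][0] + B[0][0] = -1 + 4 = 3, A[0][1] + B[1][0] = 9 + 0 = 9, A[0][2] + B[2][0] = -2 + 7 = 5) = 3 (attained at k = 0)
  C[0][1] = min over k of (A[0][0] + B[0][1] = -1 + -3 = -4, A[0][1] + B[1][1] = 9 + 3 = 12, A[0][2] + B[2][1] = -2 + 7 = 5) = -4 (attained at k = 0)
  C[0][2] = min over k of (A[0][0] + B[0][2] = -1 + -4 = -5, A[0][1] + B[1][2] = 9 + -2 = 7, A[0][2] + B[2][2] = -2 + -4 = -6) = -6 (attained at k = 2)
  C[1][0] = min over k of (A[1][0] + B[0][0] = -1 + 4 = 3, A[1][1] + B[1][0] = -1 + 0 = -1, A[1][2] + B[2][0] = -5 + 7 = 2) = -1 (attained at k = 1)
  C[1][1] = min over k of (A[1][0] + B[0][1] = -1 + -3 = -4, A[1][1] + B[1][1] = -1 + 3 = 2, A[1][2] + B[2][1] = -5 + 7 = 2) = -4 (attained at k = 0)
  C[1][2] = min over k of (A[1][0] + B[0][2] = -1 + -4 = -5, A[1][1] + B[1][2] = -1 + -2 = -3, A[1][2] + B[2][2] = -5 + -4 = -9) = -9 (attained at k = 2)
  C[2][0] = min over k of (A[2][0] + B[0][0] = 8 + 4 = 12, A[2][1] + B[1][0] = 5 + 0 = 5, A[2][2] + B[2][0] = 2 + 7 = 9) = 5 (attained at k = 1)
  C[2][1] = min over k of (A[2][0] + B[0][1] = 8 + -3 = 5, A[2][1] + B[1][1] = 5 + 3 = 8, A[2][2] + B[2][1] = 2 + 7 = 9) = 5 (attained at k = 0)
  C[2][2] = min over k of (A[2][0] + B[0][2] = 8 + -4 = 4, A[2][1] + B[1][2] = 5 + -2 = 3, A[2][2] + B[2][2] = 2 + -4 = -2) = -2 (attained at k = 2)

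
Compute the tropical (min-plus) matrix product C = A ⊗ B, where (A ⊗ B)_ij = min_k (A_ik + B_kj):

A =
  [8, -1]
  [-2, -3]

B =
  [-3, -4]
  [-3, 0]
A ⊗ B =
  [-4, -1]
  [-6, -6]

Apply the min-plus product entry-by-entry:
  C[0][0] = min over k of (A[0][0] + B[0][0] = 8 + -3 = 5, A[0][1] + B[1][0] = -1 + -3 = -4) = -4 (attained at k = 1)
  C[0][1] = min over k of (A[0][0] + B[0][1] = 8 + -4 = 4, A[0][1] + B[1][1] = -1 + 0 = -1) = -1 (attained at k = 1)
  C[1][0] = min over k of (A[1][0] + B[0][0] = -2 + -3 = -5, A[1][1] + B[1][0] = -3 + -3 = -6) = -6 (attained at k = 1)
  C[1][1] = min over k of (A[1][0] + B[0][1] = -2 + -4 = -6, A[1][1] + B[1][1] = -3 + 0 = -3) = -6 (attained at k = 0)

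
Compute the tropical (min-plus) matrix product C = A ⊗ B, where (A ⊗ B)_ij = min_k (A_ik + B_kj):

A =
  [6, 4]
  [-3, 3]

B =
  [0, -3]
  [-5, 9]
A ⊗ B =
  [-1, 3]
  [-3, -6]

Apply the min-plus product entry-by-entry:
  C[0][0] = min over k of (A[0][0] + B[0][0] = 6 + 0 = 6, A[0][1] + B[1][0] = 4 + -5 = -1) = -1 (attained at k = 1)
  C[0][1] = min over k of (A[0][0] + B[0][1] = 6 + -3 = 3, A[0][1] + B[1][1] = 4 + 9 = 13) = 3 (attained at k = 0)
  C[1][0] = min over k of (A[1][0] + B[0][0] = -3 + 0 = -3, A[1][1] + B[1][0] = 3 + -5 = -2) = -3 (attained at k = 0)
  C[1][1] = min over k of (A[1][0] + B[0][1] = -3 + -3 = -6, A[1][1] + B[1][1] = 3 + 9 = 12) = -6 (attained at k = 0)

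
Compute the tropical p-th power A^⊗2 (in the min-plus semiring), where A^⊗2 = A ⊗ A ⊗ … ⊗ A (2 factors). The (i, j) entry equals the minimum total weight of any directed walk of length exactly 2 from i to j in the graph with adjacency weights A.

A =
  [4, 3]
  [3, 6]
A^⊗2 =
  [6, 7]
  [7, 6]

Each entry (A^⊗2)_ij equals the minimum over all length-2 walks i = v_0 → v_1 → … → v_2 = j of Σ_t A[v_t][v_{t+1}]. For example, for (i, j) = (0, 1) we minimise over 2 possible intermediate vertex sequences; the minimum is 7, attained along the walk 0 → 0 → 1.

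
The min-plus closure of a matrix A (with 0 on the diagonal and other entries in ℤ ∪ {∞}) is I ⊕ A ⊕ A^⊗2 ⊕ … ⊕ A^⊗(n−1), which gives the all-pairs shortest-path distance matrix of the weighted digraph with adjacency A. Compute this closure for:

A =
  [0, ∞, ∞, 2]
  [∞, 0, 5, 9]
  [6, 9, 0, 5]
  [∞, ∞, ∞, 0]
Closure =
  [0, ∞, ∞, 2]
  [11, 0, 5, 9]
  [6, 9, 0, 5]
  [∞, ∞, ∞, 0]

This is the Floyd-Warshall all-pairs shortest-path computation. For each intermediate vertex k = 0, 1, …, 3, update dist[i][j] ← min(dist[i][j], dist[i][k] + dist[k][j]). The final matrix gives, for each (i, j), the minimum total weight of any directed path from i to j (possibly empty when i = j).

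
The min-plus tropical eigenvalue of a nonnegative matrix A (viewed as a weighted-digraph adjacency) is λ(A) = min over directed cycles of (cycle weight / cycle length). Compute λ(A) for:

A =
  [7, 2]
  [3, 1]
λ(A) = 1

Enumerate directed cycles and compute their means (weight / length). Sample:
  cycle 0 → 0: weight = 7, length = 1, mean = 7/1 ≈ 7.000
  cycle 1 → 1: weight = 1, length = 1, mean = 1/1 ≈ 1.000
  cycle 0 → 1 → 0: weight = 5, length = 2, mean = 5/2 ≈ 2.500
  cycle 1 → 0 → 1: weight = 5, length = 2, mean = 5/2 ≈ 2.500
Minimum mean = 1.000, attained e.g. along the cycle 1 → 1 with weight 1 and length 1. So λ(A) = 1/1 = 1.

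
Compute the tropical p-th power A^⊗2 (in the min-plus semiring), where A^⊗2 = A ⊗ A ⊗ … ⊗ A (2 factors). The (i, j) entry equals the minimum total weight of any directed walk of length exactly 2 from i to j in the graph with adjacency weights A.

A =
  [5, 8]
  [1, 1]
A^⊗2 =
  [9, 9]
  [2, 2]

Each entry (A^⊗2)_ij equals the minimum over all length-2 walks i = v_0 → v_1 → … → v_2 = j of Σ_t A[v_t][v_{t+1}]. For example, for (i, j) = (0, 1) we minimise over 2 possible intermediate vertex sequences; the minimum is 9, attained along the walk 0 → 1 → 1.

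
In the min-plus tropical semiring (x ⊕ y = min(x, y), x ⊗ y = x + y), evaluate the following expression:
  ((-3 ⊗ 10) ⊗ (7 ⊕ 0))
((-3 ⊗ 10) ⊗ (7 ⊕ 0)) = 7

Expand innermost to outermost. Recall ⊕ takes the minimum of its arguments and ⊗ takes their sum. Working out the expression ((-3 ⊗ 10) ⊗ (7 ⊕ 0)) gives 7.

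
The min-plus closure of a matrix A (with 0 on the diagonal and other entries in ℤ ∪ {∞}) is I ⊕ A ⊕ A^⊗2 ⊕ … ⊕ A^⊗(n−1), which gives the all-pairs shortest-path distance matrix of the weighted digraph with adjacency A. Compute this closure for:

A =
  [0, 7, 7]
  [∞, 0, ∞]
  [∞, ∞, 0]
Closure =
  [0, 7, 7]
  [∞, 0, ∞]
  [∞, ∞, 0]

This is the Floyd-Warshall all-pairs shortest-path computation. For each intermediate vertex k = 0, 1, …, 2, update dist[i][j] ← min(dist[i][j], dist[i][k] + dist[k][j]). The final matrix gives, for each (i, j), the minimum total weight of any directed path from i to j (possibly empty when i = j).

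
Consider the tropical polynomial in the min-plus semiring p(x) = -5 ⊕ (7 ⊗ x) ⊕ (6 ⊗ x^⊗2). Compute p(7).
p(7) = -5

A tropical monomial a ⊗ x^⊗i evaluates to a + i · x. Evaluating each term at x = 7:
  Term 0 contributes -5 + 0 · 7 = -5
  Term 1 contributes 7 + 1 · 7 = 14
  Term 2 contributes 6 + 2 · 7 = 20
p(7) = ⊕ of these = min[-5, 14, 20] = -5.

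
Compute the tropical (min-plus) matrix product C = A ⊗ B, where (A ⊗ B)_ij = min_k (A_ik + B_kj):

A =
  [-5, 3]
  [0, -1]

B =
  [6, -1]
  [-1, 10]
A ⊗ B =
  [1, -6]
  [-2, -1]

Apply the min-plus product entry-by-entry:
  C[0][0] = min over k of (A[0][0] + B[0][0] = -5 + 6 = 1, A[0][1] + B[1][0] = 3 + -1 = 2) = 1 (attained at k = 0)
  C[0][1] = min over k of (A[0][0] + B[0][1] = -5 + -1 = -6, A[0][1] + B[1][1] = 3 + 10 = 13) = -6 (attained at k = 0)
  C[1][0] = min over k of (A[1][0] + B[0][0] = 0 + 6 = 6, A[1][1] + B[1][0] = -1 + -1 = -2) = -2 (attained at k = 1)
  C[1][1] = min over k of (A[1][0] + B[0][1] = 0 + -1 = -1, A[1][1] + B[1][1] = -1 + 10 = 9) = -1 (attained at k = 0)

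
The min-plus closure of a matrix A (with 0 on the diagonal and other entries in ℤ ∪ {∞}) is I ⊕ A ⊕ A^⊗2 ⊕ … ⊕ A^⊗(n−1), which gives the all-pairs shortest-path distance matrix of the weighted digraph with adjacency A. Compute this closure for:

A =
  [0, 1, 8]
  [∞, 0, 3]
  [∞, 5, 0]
Closure =
  [0, 1, 4]
  [∞, 0, 3]
  [∞, 5, 0]

This is the Floyd-Warshall all-pairs shortest-path computation. For each intermediate vertex k = 0, 1, …, 2, update dist[i][j] ← min(dist[i][j], dist[i][k] + dist[k][j]). The final matrix gives, for each (i, j), the minimum total weight of any directed path from i to j (possibly empty when i = j).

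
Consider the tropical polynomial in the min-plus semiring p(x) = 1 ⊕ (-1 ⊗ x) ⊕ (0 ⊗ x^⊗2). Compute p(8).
p(8) = 1

A tropical monomial a ⊗ x^⊗i evaluates to a + i · x. Evaluating each term at x = 8:
  Term 0 contributes 1 + 0 · 8 = 1
  Term 1 contributes -1 + 1 · 8 = 7
  Term 2 contributes 0 + 2 · 8 = 16
p(8) = ⊕ of these = min[1, 7, 16] = 1.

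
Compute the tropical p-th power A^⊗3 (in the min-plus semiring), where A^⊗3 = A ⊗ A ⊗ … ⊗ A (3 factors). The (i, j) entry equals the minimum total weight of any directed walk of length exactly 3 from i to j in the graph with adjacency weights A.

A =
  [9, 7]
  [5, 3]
A^⊗3 =
  [15, 13]
  [11, 9]

Each entry (A^⊗3)_ij equals the minimum over all length-3 walks i = v_0 → v_1 → … → v_3 = j of Σ_t A[v_t][v_{t+1}]. For example, for (i, j) = (0, 1) we minimise over 4 possible intermediate vertex sequences; the minimum is 13, attained along the walk 0 → 1 → 1 → 1.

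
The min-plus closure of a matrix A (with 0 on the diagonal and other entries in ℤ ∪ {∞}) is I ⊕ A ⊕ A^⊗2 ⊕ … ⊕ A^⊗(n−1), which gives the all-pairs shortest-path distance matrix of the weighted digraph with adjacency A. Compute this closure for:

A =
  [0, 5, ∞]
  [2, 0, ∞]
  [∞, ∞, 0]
Closure =
  [0, 5, ∞]
  [2, 0, ∞]
  [∞, ∞, 0]

This is the Floyd-Warshall all-pairs shortest-path computation. For each intermediate vertex k = 0, 1, …, 2, update dist[i][j] ← min(dist[i][j], dist[i][k] + dist[k][j]). The final matrix gives, for each (i, j), the minimum total weight of any directed path from i to j (possibly empty when i = j).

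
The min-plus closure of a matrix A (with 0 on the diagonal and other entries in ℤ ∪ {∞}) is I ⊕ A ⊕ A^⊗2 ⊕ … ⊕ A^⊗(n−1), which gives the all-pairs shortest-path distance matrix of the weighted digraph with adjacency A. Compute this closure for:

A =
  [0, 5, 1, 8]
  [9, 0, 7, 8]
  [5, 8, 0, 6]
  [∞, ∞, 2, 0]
Closure =
  [0, 5, 1, 7]
  [9, 0, 7, 8]
  [5, 8, 0, 6]
  [7, 10, 2, 0]

This is the Floyd-Warshall all-pairs shortest-path computation. For each intermediate vertex k = 0, 1, …, 3, update dist[i][j] ← min(dist[i][j], dist[i][k] + dist[k][j]). The final matrix gives, for each (i, j), the minimum total weight of any directed path from i to j (possibly empty when i = j).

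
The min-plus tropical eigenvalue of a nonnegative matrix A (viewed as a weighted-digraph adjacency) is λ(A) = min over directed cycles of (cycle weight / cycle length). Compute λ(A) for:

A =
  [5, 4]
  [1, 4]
λ(A) = 5/2

Enumerate directed cycles and compute their means (weight / length). Sample:
  cycle 0 → 0: weight = 5, length = 1, mean = 5/1 ≈ 5.000
  cycle 1 → 1: weight = 4, length = 1, mean = 4/1 ≈ 4.000
  cycle 0 → 1 → 0: weight = 5, length = 2, mean = 5/2 ≈ 2.500
  cycle 1 → 0 → 1: weight = 5, length = 2, mean = 5/2 ≈ 2.500
Minimum mean = 2.500, attained e.g. along the cycle 0 → 1 → 0 with weight 5 and length 2. So λ(A) = 5/2 = 5/2.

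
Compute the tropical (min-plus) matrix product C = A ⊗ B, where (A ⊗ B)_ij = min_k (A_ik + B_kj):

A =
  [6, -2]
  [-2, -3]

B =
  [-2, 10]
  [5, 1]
A ⊗ B =
  [3, -1]
  [-4, -2]

Apply the min-plus product entry-by-entry:
  C[0][0] = min over k of (A[0][0] + B[0][0] = 6 + -2 = 4, A[0][1] + B[1][0] = -2 + 5 = 3) = 3 (attained at k = 1)
  C[0][1] = min over k of (A[0][0] + B[0][1] = 6 + 10 = 16, A[0][1] + B[1][1] = -2 + 1 = -1) = -1 (attained at k = 1)
  C[1][0] = min over k of (A[1][0] + B[0][0] = -2 + -2 = -4, A[1][1] + B[1][0] = -3 + 5 = 2) = -4 (attained at k = 0)
  C[1][1] = min over k of (A[1][0] + B[0][1] = -2 + 10 = 8, A[1][1] + B[1][1] = -3 + 1 = -2) = -2 (attained at k = 1)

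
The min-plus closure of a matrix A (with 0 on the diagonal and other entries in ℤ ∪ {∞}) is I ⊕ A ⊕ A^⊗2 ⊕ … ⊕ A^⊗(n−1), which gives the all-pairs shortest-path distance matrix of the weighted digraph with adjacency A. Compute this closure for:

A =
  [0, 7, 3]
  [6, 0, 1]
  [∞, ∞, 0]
Closure =
  [0, 7, 3]
  [6, 0, 1]
  [∞, ∞, 0]

This is the Floyd-Warshall all-pairs shortest-path computation. For each intermediate vertex k = 0, 1, …, 2, update dist[i][j] ← min(dist[i][j], dist[i][k] + dist[k][j]). The final matrix gives, for each (i, j), the minimum total weight of any directed path from i to j (possibly empty when i = j).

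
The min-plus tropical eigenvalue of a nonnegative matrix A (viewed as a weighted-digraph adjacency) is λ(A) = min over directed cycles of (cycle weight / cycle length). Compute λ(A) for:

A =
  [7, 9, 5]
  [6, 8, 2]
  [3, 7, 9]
λ(A) = 4

Enumerate directed cycles and compute their means (weight / length). Sample:
  cycle 0 → 0: weight = 7, length = 1, mean = 7/1 ≈ 7.000
  cycle 1 → 1: weight = 8, length = 1, mean = 8/1 ≈ 8.000
  cycle 2 → 2: weight = 9, length = 1, mean = 9/1 ≈ 9.000
  cycle 0 → 1 → 0: weight = 15, length = 2, mean = 15/2 ≈ 7.500
  cycle 0 → 2 → 0: weight = 8, length = 2, mean = 8/2 ≈ 4.000
  cycle 1 → 0 → 1: weight = 15, length = 2, mean = 15/2 ≈ 7.500
Minimum mean = 4.000, attained e.g. along the cycle 0 → 2 → 0 with weight 8 and length 2. So λ(A) = 8/2 = 4.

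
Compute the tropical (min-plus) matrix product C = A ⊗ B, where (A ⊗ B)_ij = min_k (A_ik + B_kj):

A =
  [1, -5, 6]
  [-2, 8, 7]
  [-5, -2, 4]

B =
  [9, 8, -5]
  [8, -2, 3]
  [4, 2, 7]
A ⊗ B =
  [3, -7, -4]
  [7, 6, -7]
  [4, -4, -10]

Apply the min-plus product entry-by-entry:
  C[0][0] = min over k of (A[0][0] + B[0][0] = 1 + 9 = 10, A[0][1] + B[1][0] = -5 + 8 = 3, A[0][2] + B[2][0] = 6 + 4 = 10) = 3 (attained at k = 1)
  C[0][1] = min over k of (A[0][0] + B[0][1] = 1 + 8 = 9, A[0][1] + B[1][1] = -5 + -2 = -7, A[0][2] + B[2][1] = 6 + 2 = 8) = -7 (attained at k = 1)
  C[0][2] = min over k of (A[0][0] + B[0][2] = 1 + -5 = -4, A[0][1] + B[1][2] = -5 + 3 = -2, A[0][2] + B[2][2] = 6 + 7 = 13) = -4 (attained at k = 0)
  C[1][0] = min over k of (A[1][0] + B[0][0] = -2 + 9 = 7, A[1][1] + B[1][0] = 8 + 8 = 16, A[1][2] + B[2][0] = 7 + 4 = 11) = 7 (attained at k = 0)
  C[1][1] = min over k of (A[1][0] + B[0][1] = -2 + 8 = 6, A[1][1] + B[1][1] = 8 + -2 = 6, A[1][2] + B[2][1] = 7 + 2 = 9) = 6 (attained at k = 0)
  C[1][2] = min over k of (A[1][0] + B[0][2] = -2 + -5 = -7, A[1][1] + B[1][2] = 8 + 3 = 11, A[1][2] + B[2][2] = 7 + 7 = 14) = -7 (attained at k = 0)
  C[2][0] = min over k of (A[2][0] + B[0][0] = -5 + 9 = 4, A[2][1] + B[1][0] = -2 + 8 = 6, A[2][2] + B[2][0] = 4 + 4 = 8) = 4 (attained at k = 0)
  C[2][1] = min over k of (A[2][0] + B[0][1] = -5 + 8 = 3, A[2][1] + B[1][1] = -2 + -2 = -4, A[2][2] + B[2][1] = 4 + 2 = 6) = -4 (attained at k = 1)
  C[2][2] = min over k of (A[2][0] + B[0][2] = -5 + -5 = -10, A[2][1] + B[1][2] = -2 + 3 = 1, A[2][2] + B[2][2] = 4 + 7 = 11) = -10 (attained at k = 0)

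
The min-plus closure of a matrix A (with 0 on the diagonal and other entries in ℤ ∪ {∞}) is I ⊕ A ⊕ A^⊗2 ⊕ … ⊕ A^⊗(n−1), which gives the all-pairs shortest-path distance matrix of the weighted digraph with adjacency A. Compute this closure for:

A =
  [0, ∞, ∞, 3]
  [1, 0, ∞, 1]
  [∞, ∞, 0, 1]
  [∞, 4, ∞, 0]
Closure =
  [0, 7, ∞, 3]
  [1, 0, ∞, 1]
  [6, 5, 0, 1]
  [5, 4, ∞, 0]

This is the Floyd-Warshall all-pairs shortest-path computation. For each intermediate vertex k = 0, 1, …, 3, update dist[i][j] ← min(dist[i][j], dist[i][k] + dist[k][j]). The final matrix gives, for each (i, j), the minimum total weight of any directed path from i to j (possibly empty when i = j).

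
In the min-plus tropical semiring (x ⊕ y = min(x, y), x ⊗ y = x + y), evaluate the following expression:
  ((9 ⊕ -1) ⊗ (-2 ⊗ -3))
((9 ⊕ -1) ⊗ (-2 ⊗ -3)) = -6

Expand innermost to outermost. Recall ⊕ takes the minimum of its arguments and ⊗ takes their sum. Working out the expression ((9 ⊕ -1) ⊗ (-2 ⊗ -3)) gives -6.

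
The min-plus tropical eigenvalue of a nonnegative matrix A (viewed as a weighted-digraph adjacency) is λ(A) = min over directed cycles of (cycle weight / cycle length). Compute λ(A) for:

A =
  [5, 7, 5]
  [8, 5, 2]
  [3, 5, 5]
λ(A) = 7/2

Enumerate directed cycles and compute their means (weight / length). Sample:
  cycle 0 → 0: weight = 5, length = 1, mean = 5/1 ≈ 5.000
  cycle 1 → 1: weight = 5, length = 1, mean = 5/1 ≈ 5.000
  cycle 2 → 2: weight = 5, length = 1, mean = 5/1 ≈ 5.000
  cycle 0 → 1 → 0: weight = 15, length = 2, mean = 15/2 ≈ 7.500
  cycle 0 → 2 → 0: weight = 8, length = 2, mean = 8/2 ≈ 4.000
  cycle 1 → 0 → 1: weight = 15, length = 2, mean = 15/2 ≈ 7.500
Minimum mean = 3.500, attained e.g. along the cycle 1 → 2 → 1 with weight 7 and length 2. So λ(A) = 7/2 = 7/2.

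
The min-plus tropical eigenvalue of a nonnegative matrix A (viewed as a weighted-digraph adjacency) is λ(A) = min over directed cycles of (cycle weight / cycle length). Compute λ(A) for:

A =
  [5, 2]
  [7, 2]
λ(A) = 2

Enumerate directed cycles and compute their means (weight / length). Sample:
  cycle 0 → 0: weight = 5, length = 1, mean = 5/1 ≈ 5.000
  cycle 1 → 1: weight = 2, length = 1, mean = 2/1 ≈ 2.000
  cycle 0 → 1 → 0: weight = 9, length = 2, mean = 9/2 ≈ 4.500
  cycle 1 → 0 → 1: weight = 9, length = 2, mean = 9/2 ≈ 4.500
Minimum mean = 2.000, attained e.g. along the cycle 1 → 1 with weight 2 and length 1. So λ(A) = 2/1 = 2.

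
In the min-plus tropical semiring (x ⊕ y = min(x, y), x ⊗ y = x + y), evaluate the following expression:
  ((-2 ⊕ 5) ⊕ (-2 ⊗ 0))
((-2 ⊕ 5) ⊕ (-2 ⊗ 0)) = -2

Expand innermost to outermost. Recall ⊕ takes the minimum of its arguments and ⊗ takes their sum. Working out the expression ((-2 ⊕ 5) ⊕ (-2 ⊗ 0)) gives -2.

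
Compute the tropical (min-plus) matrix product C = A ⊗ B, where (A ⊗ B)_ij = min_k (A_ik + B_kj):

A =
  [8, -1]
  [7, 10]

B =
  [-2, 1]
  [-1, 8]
A ⊗ B =
  [-2, 7]
  [5, 8]

Apply the min-plus product entry-by-entry:
  C[0][0] = min over k of (A[0][0] + B[0][0] = 8 + -2 = 6, A[0][1] + B[1][0] = -1 + -1 = -2) = -2 (attained at k = 1)
  C[0][1] = min over k of (A[0][0] + B[0][1] = 8 + 1 = 9, A[0][1] + B[1][1] = -1 + 8 = 7) = 7 (attained at k = 1)
  C[1][0] = min over k of (A[1][0] + B[0][0] = 7 + -2 = 5, A[1][1] + B[1][0] = 10 + -1 = 9) = 5 (attained at k = 0)
  C[1][1] = min over k of (A[1][0] + B[0][1] = 7 + 1 = 8, A[1][1] + B[1][1] = 10 + 8 = 18) = 8 (attained at k = 0)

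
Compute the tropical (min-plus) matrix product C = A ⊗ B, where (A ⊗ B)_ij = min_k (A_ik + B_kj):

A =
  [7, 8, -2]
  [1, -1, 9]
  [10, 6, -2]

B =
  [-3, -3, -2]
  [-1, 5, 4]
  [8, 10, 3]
A ⊗ B =
  [4, 4, 1]
  [-2, -2, -1]
  [5, 7, 1]

Apply the min-plus product entry-by-entry:
  C[0][0] = min over k of (A[0][0] + B[0][0] = 7 + -3 = 4, A[0][1] + B[1][0] = 8 + -1 = 7, A[0][2] + B[2][0] = -2 + 8 = 6) = 4 (attained at k = 0)
  C[0][1] = min over k of (A[0][0] + B[0][1] = 7 + -3 = 4, A[0][1] + B[1][1] = 8 + 5 = 13, A[0][2] + B[2][1] = -2 + 10 = 8) = 4 (attained at k = 0)
  C[0][2] = min over k of (A[0][0] + B[0][2] = 7 + -2 = 5, A[0][1] + B[1][2] = 8 + 4 = 12, A[0][2] + B[2][2] = -2 + 3 = 1) = 1 (attained at k = 2)
  C[1][0] = min over k of (A[1][0] + B[0][0] = 1 + -3 = -2, A[1][1] + B[1][0] = -1 + -1 = -2, A[1][2] + B[2][0] = 9 + 8 = 17) = -2 (attained at k = 0)
  C[1][1] = min over k of (A[1][0] + B[0][1] = 1 + -3 = -2, A[1][1] + B[1][1] = -1 + 5 = 4, A[1][2] + B[2][1] = 9 + 10 = 19) = -2 (attained at k = 0)
  C[1][2] = min over k of (A[1][0] + B[0][2] = 1 + -2 = -1, A[1][1] + B[1][2] = -1 + 4 = 3, A[1][2] + B[2][2] = 9 + 3 = 12) = -1 (attained at k = 0)
  C[2][0] = min over k of (A[2][0] + B[0][0] = 10 + -3 = 7, A[2][1] + B[1][0] = 6 + -1 = 5, A[2][2] + B[2][0] = -2 + 8 = 6) = 5 (attained at k = 1)
  C[2][1] = min over k of (A[2][0] + B[0][1] = 10 + -3 = 7, A[2][1] + B[1][1] = 6 + 5 = 11, A[2][2] + B[2][1] = -2 + 10 = 8) = 7 (attained at k = 0)
  C[2][2] = min over k of (A[2][0] + B[0][2] = 10 + -2 = 8, A[2][1] + B[1][2] = 6 + 4 = 10, A[2][2] + B[2][2] = -2 + 3 = 1) = 1 (attained at k = 2)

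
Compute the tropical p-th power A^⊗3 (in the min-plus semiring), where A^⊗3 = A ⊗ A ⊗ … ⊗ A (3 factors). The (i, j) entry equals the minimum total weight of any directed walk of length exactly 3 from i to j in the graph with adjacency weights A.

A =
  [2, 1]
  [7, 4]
A^⊗3 =
  [6, 5]
  [11, 10]

Each entry (A^⊗3)_ij equals the minimum over all length-3 walks i = v_0 → v_1 → … → v_3 = j of Σ_t A[v_t][v_{t+1}]. For example, for (i, j) = (0, 1) we minimise over 4 possible intermediate vertex sequences; the minimum is 5, attained along the walk 0 → 0 → 0 → 1.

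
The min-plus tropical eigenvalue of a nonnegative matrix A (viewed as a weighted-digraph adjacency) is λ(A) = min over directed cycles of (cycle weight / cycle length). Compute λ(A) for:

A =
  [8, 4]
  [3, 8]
λ(A) = 7/2

Enumerate directed cycles and compute their means (weight / length). Sample:
  cycle 0 → 0: weight = 8, length = 1, mean = 8/1 ≈ 8.000
  cycle 1 → 1: weight = 8, length = 1, mean = 8/1 ≈ 8.000
  cycle 0 → 1 → 0: weight = 7, length = 2, mean = 7/2 ≈ 3.500
  cycle 1 → 0 → 1: weight = 7, length = 2, mean = 7/2 ≈ 3.500
Minimum mean = 3.500, attained e.g. along the cycle 0 → 1 → 0 with weight 7 and length 2. So λ(A) = 7/2 = 7/2.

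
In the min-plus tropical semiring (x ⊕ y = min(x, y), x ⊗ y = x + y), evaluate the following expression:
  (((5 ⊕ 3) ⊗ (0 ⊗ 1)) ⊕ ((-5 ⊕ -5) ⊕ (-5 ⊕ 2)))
(((5 ⊕ 3) ⊗ (0 ⊗ 1)) ⊕ ((-5 ⊕ -5) ⊕ (-5 ⊕ 2))) = -5

Expand innermost to outermost. Recall ⊕ takes the minimum of its arguments and ⊗ takes their sum. Working out the expression (((5 ⊕ 3) ⊗ (0 ⊗ 1)) ⊕ ((-5 ⊕ -5) ⊕ (-5 ⊕ 2))) gives -5.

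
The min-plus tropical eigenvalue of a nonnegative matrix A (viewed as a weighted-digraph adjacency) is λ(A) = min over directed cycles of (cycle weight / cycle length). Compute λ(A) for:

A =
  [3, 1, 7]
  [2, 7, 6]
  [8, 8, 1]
λ(A) = 1

Enumerate directed cycles and compute their means (weight / length). Sample:
  cycle 0 → 0: weight = 3, length = 1, mean = 3/1 ≈ 3.000
  cycle 1 → 1: weight = 7, length = 1, mean = 7/1 ≈ 7.000
  cycle 2 → 2: weight = 1, length = 1, mean = 1/1 ≈ 1.000
  cycle 0 → 1 → 0: weight = 3, length = 2, mean = 3/2 ≈ 1.500
  cycle 0 → 2 → 0: weight = 15, length = 2, mean = 15/2 ≈ 7.500
  cycle 1 → 0 → 1: weight = 3, length = 2, mean = 3/2 ≈ 1.500
Minimum mean = 1.000, attained e.g. along the cycle 2 → 2 with weight 1 and length 1. So λ(A) = 1/1 = 1.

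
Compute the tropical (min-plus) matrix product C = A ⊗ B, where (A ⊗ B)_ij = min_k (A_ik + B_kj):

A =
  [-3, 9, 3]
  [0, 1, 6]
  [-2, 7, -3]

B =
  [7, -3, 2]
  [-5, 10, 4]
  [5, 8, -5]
A ⊗ B =
  [4, -6, -2]
  [-4, -3, 1]
  [2, -5, -8]

Apply the min-plus product entry-by-entry:
  C[0][0] = min over k of (A[0][0] + B[0][0] = -3 + 7 = 4, A[0][1] + B[1][0] = 9 + -5 = 4, A[0][2] + B[2][0] = 3 + 5 = 8) = 4 (attained at k = 0)
  C[0][1] = min over k of (A[0][0] + B[0][1] = -3 + -3 = -6, A[0][1] + B[1][1] = 9 + 10 = 19, A[0][2] + B[2][1] = 3 + 8 = 11) = -6 (attained at k = 0)
  C[0][2] = min over k of (A[0][0] + B[0][2] = -3 + 2 = -1, A[0][1] + B[1][2] = 9 + 4 = 13, A[0][2] + B[2][2] = 3 + -5 = -2) = -2 (attained at k = 2)
  C[1][0] = min over k of (A[1][0] + B[0][0] = 0 + 7 = 7, A[1][1] + B[1][0] = 1 + -5 = -4, A[1][2] + B[2][0] = 6 + 5 = 11) = -4 (attained at k = 1)
  C[1][1] = min over k of (A[1][0] + B[0][1] = 0 + -3 = -3, A[1][1] + B[1][1] = 1 + 10 = 11, A[1][2] + B[2][1] = 6 + 8 = 14) = -3 (attained at k = 0)
  C[1][2] = min over k of (A[1][0] + B[0][2] = 0 + 2 = 2, A[1][1] + B[1][2] = 1 + 4 = 5, A[1][2] + B[2][2] = 6 + -5 = 1) = 1 (attained at k = 2)
  C[2][0] = min over k of (A[2][0] + B[0][0] = -2 + 7 = 5, A[2][1] + B[1][0] = 7 + -5 = 2, A[2][2] + B[2][0] = -3 + 5 = 2) = 2 (attained at k = 1)
  C[2][1] = min over k of (A[2][0] + B[0][1] = -2 + -3 = -5, A[2][1] + B[1][1] = 7 + 10 = 17, A[2][2] + B[2][1] = -3 + 8 = 5) = -5 (attained at k = 0)
  C[2][2] = min over k of (A[2][0] + B[0][2] = -2 + 2 = 0, A[2][1] + B[1][2] = 7 + 4 = 11, A[2][2] + B[2][2] = -3 + -5 = -8) = -8 (attained at k = 2)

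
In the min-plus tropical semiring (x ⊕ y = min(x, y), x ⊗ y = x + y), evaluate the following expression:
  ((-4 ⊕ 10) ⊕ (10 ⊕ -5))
((-4 ⊕ 10) ⊕ (10 ⊕ -5)) = -5

Expand innermost to outermost. Recall ⊕ takes the minimum of its arguments and ⊗ takes their sum. Working out the expression ((-4 ⊕ 10) ⊕ (10 ⊕ -5)) gives -5.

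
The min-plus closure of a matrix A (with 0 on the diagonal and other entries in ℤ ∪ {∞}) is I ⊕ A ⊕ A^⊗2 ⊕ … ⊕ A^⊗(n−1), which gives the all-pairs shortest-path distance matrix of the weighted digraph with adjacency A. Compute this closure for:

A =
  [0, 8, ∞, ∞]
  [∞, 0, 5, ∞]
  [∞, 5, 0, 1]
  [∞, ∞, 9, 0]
Closure =
  [0, 8, 13, 14]
  [∞, 0, 5, 6]
  [∞, 5, 0, 1]
  [∞, 14, 9, 0]

This is the Floyd-Warshall all-pairs shortest-path computation. For each intermediate vertex k = 0, 1, …, 3, update dist[i][j] ← min(dist[i][j], dist[i][k] + dist[k][j]). The final matrix gives, for each (i, j), the minimum total weight of any directed path from i to j (possibly empty when i = j).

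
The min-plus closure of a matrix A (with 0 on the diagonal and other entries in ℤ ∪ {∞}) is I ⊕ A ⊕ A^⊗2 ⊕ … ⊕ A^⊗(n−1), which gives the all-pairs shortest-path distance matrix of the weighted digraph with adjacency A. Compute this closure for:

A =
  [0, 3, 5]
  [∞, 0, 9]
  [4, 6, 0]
Closure =
  [0, 3, 5]
  [13, 0, 9]
  [4, 6, 0]

This is the Floyd-Warshall all-pairs shortest-path computation. For each intermediate vertex k = 0, 1, …, 2, update dist[i][j] ← min(dist[i][j], dist[i][k] + dist[k][j]). The final matrix gives, for each (i, j), the minimum total weight of any directed path from i to j (possibly empty when i = j).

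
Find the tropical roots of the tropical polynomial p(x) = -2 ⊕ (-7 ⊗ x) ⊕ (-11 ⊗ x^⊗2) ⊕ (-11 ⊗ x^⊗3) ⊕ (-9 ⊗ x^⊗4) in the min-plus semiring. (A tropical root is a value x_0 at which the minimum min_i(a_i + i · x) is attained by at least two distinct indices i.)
Roots: {-2, 0, 4, 5}

Each tropical root is a break point of the lower envelope of the lines y = a_i + i · x (there are 5 lines, with slopes 0, 1, ..., 4). Only the lines that attain the minimum somewhere contribute to roots; other lines are dominated. Here the surviving (envelope) indices are i = 4, i = 3, i = 2, i = 1, i = 0.
Intersections between consecutive envelope lines give the roots: for adjacent envelope indices i < j the intersection is x = (a_i − a_j) / (j − i). Reading off the sorted break points: {-2, 0, 4, 5}.
Verification: at each break x_0, at least two indices attain the minimum of min_i(a_i + i · x_0).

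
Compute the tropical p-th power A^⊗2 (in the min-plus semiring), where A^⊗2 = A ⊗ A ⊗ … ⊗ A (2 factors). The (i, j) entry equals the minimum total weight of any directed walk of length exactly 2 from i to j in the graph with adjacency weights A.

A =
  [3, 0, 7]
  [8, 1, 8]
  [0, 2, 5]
A^⊗2 =
  [6, 1, 8]
  [8, 2, 9]
  [3, 0, 7]

Each entry (A^⊗2)_ij equals the minimum over all length-2 walks i = v_0 → v_1 → … → v_2 = j of Σ_t A[v_t][v_{t+1}]. For example, for (i, j) = (0, 2) we minimise over 3 possible intermediate vertex sequences; the minimum is 8, attained along the walk 0 → 1 → 2.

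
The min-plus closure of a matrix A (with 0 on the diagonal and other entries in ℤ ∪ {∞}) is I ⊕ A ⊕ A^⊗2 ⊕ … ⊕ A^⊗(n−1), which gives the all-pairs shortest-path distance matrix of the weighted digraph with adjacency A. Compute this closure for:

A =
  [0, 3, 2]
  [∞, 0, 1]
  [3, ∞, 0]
Closure =
  [0, 3, 2]
  [4, 0, 1]
  [3, 6, 0]

This is the Floyd-Warshall all-pairs shortest-path computation. For each intermediate vertex k = 0, 1, …, 2, update dist[i][j] ← min(dist[i][j], dist[i][k] + dist[k][j]). The final matrix gives, for each (i, j), the minimum total weight of any directed path from i to j (possibly empty when i = j).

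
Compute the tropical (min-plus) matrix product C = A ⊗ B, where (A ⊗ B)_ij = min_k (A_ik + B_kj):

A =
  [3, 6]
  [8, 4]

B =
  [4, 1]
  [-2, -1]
A ⊗ B =
  [4, 4]
  [2, 3]

Apply the min-plus product entry-by-entry:
  C[0][0] = min over k of (A[0][0] + B[0][0] = 3 + 4 = 7, A[0][1] + B[1][0] = 6 + -2 = 4) = 4 (attained at k = 1)
  C[0][1] = min over k of (A[0][0] + B[0][1] = 3 + 1 = 4, A[0][1] + B[1][1] = 6 + -1 = 5) = 4 (attained at k = 0)
  C[1][0] = min over k of (A[1][0] + B[0][0] = 8 + 4 = 12, A[1][1] + B[1][0] = 4 + -2 = 2) = 2 (attained at k = 1)
  C[1][1] = min over k of (A[1][0] + B[0][1] = 8 + 1 = 9, A[1][1] + B[1][1] = 4 + -1 = 3) = 3 (attained at k = 1)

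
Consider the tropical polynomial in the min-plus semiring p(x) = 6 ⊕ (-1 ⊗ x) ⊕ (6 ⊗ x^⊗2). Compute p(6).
p(6) = 5

A tropical monomial a ⊗ x^⊗i evaluates to a + i · x. Evaluating each term at x = 6:
  Term 0 contributes 6 + 0 · 6 = 6
  Term 1 contributes -1 + 1 · 6 = 5
  Term 2 contributes 6 + 2 · 6 = 18
p(6) = ⊕ of these = min[6, 5, 18] = 5.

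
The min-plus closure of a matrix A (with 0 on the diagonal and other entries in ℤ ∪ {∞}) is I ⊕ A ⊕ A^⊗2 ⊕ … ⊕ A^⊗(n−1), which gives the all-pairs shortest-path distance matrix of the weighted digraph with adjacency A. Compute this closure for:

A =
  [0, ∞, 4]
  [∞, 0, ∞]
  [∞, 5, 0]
Closure =
  [0, 9, 4]
  [∞, 0, ∞]
  [∞, 5, 0]

This is the Floyd-Warshall all-pairs shortest-path computation. For each intermediate vertex k = 0, 1, …, 2, update dist[i][j] ← min(dist[i][j], dist[i][k] + dist[k][j]). The final matrix gives, for each (i, j), the minimum total weight of any directed path from i to j (possibly empty when i = j).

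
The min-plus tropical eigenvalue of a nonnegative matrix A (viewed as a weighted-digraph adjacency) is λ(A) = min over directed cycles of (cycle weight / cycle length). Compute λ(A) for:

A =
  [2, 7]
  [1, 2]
λ(A) = 2

Enumerate directed cycles and compute their means (weight / length). Sample:
  cycle 0 → 0: weight = 2, length = 1, mean = 2/1 ≈ 2.000
  cycle 1 → 1: weight = 2, length = 1, mean = 2/1 ≈ 2.000
  cycle 0 → 1 → 0: weight = 8, length = 2, mean = 8/2 ≈ 4.000
  cycle 1 → 0 → 1: weight = 8, length = 2, mean = 8/2 ≈ 4.000
Minimum mean = 2.000, attained e.g. along the cycle 0 → 0 with weight 2 and length 1. So λ(A) = 2/1 = 2.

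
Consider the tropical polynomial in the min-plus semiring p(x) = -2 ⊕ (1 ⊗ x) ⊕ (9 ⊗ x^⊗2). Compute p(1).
p(1) = -2

A tropical monomial a ⊗ x^⊗i evaluates to a + i · x. Evaluating each term at x = 1:
  Term 0 contributes -2 + 0 · 1 = -2
  Term 1 contributes 1 + 1 · 1 = 2
  Term 2 contributes 9 + 2 · 1 = 11
p(1) = ⊕ of these = min[-2, 2, 11] = -2.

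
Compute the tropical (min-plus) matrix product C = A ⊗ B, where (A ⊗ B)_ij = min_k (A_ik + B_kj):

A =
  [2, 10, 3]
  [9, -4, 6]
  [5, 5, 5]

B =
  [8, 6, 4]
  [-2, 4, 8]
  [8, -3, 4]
A ⊗ B =
  [8, 0, 6]
  [-6, 0, 4]
  [3, 2, 9]

Apply the min-plus product entry-by-entry:
  C[0][0] = min over k of (A[0][0] + B[0][0] = 2 + 8 = 10, A[0][1] + B[1][0] = 10 + -2 = 8, A[0][2] + B[2][0] = 3 + 8 = 11) = 8 (attained at k = 1)
  C[0][1] = min over k of (A[0][0] + B[0][1] = 2 + 6 = 8, A[0][1] + B[1][1] = 10 + 4 = 14, A[0][2] + B[2][1] = 3 + -3 = 0) = 0 (attained at k = 2)
  C[0][2] = min over k of (A[0][0] + B[0][2] = 2 + 4 = 6, A[0][1] + B[1][2] = 10 + 8 = 18, A[0][2] + B[2][2] = 3 + 4 = 7) = 6 (attained at k = 0)
  C[1][0] = min over k of (A[1][0] + B[0][0] = 9 + 8 = 17, A[1][1] + B[1][0] = -4 + -2 = -6, A[1][2] + B[2][0] = 6 + 8 = 14) = -6 (attained at k = 1)
  C[1][1] = min over k of (A[1][0] + B[0][1] = 9 + 6 = 15, A[1][1] + B[1][1] = -4 + 4 = 0, A[1][2] + B[2][1] = 6 + -3 = 3) = 0 (attained at k = 1)
  C[1][2] = min over k of (A[1][0] + B[0][2] = 9 + 4 = 13, A[1][1] + B[1][2] = -4 + 8 = 4, A[1][2] + B[2][2] = 6 + 4 = 10) = 4 (attained at k = 1)
  C[2][0] = min over k of (A[2][0] + B[0][0] = 5 + 8 = 13, A[2][1] + B[1][0] = 5 + -2 = 3, A[2][2] + B[2][0] = 5 + 8 = 13) = 3 (attained at k = 1)
  C[2][1] = min over k of (A[2][0] + B[0][1] = 5 + 6 = 11, A[2][1] + B[1][1] = 5 + 4 = 9, A[2][2] + B[2][1] = 5 + -3 = 2) = 2 (attained at k = 2)
  C[2][2] = min over k of (A[2][0] + B[0][2] = 5 + 4 = 9, A[2][1] + B[1][2] = 5 + 8 = 13, A[2][2] + B[2][2] = 5 + 4 = 9) = 9 (attained at k = 0)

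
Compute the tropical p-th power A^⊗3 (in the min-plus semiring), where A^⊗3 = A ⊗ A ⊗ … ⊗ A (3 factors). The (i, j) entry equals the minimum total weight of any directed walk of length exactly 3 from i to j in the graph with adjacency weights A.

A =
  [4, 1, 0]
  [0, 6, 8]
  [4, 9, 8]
A^⊗3 =
  [5, 2, 1]
  [1, 5, 4]
  [5, 9, 8]

Each entry (A^⊗3)_ij equals the minimum over all length-3 walks i = v_0 → v_1 → … → v_3 = j of Σ_t A[v_t][v_{t+1}]. For example, for (i, j) = (0, 2) we minimise over 9 possible intermediate vertex sequences; the minimum is 1, attained along the walk 0 → 1 → 0 → 2.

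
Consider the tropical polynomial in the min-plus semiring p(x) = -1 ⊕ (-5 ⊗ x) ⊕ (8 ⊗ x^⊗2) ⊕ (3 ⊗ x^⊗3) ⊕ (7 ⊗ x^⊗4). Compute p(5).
p(5) = -1

A tropical monomial a ⊗ x^⊗i evaluates to a + i · x. Evaluating each term at x = 5:
  Term 0 contributes -1 + 0 · 5 = -1
  Term 1 contributes -5 + 1 · 5 = 0
  Term 2 contributes 8 + 2 · 5 = 18
  Term 3 contributes 3 + 3 · 5 = 18
  Term 4 contributes 7 + 4 · 5 = 27
p(5) = ⊕ of these = min[-1, 0, 18, 18, 27] = -1.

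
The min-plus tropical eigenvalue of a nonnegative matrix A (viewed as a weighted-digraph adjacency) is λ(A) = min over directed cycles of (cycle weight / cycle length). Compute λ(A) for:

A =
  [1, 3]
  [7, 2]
λ(A) = 1

Enumerate directed cycles and compute their means (weight / length). Sample:
  cycle 0 → 0: weight = 1, length = 1, mean = 1/1 ≈ 1.000
  cycle 1 → 1: weight = 2, length = 1, mean = 2/1 ≈ 2.000
  cycle 0 → 1 → 0: weight = 10, length = 2, mean = 10/2 ≈ 5.000
  cycle 1 → 0 → 1: weight = 10, length = 2, mean = 10/2 ≈ 5.000
Minimum mean = 1.000, attained e.g. along the cycle 0 → 0 with weight 1 and length 1. So λ(A) = 1/1 = 1.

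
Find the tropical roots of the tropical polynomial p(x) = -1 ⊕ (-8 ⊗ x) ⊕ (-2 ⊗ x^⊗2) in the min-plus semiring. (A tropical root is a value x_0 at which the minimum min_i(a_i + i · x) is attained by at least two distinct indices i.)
Roots: {-6, 7}

Each tropical root is a break point of the lower envelope of the lines y = a_i + i · x (there are 3 lines, with slopes 0, 1, ..., 2). Only the lines that attain the minimum somewhere contribute to roots; other lines are dominated. Here the surviving (envelope) indices are i = 2, i = 1, i = 0.
Intersections between consecutive envelope lines give the roots: for adjacent envelope indices i < j the intersection is x = (a_i − a_j) / (j − i). Reading off the sorted break points: {-6, 7}.
Verification: at each break x_0, at least two indices attain the minimum of min_i(a_i + i · x_0).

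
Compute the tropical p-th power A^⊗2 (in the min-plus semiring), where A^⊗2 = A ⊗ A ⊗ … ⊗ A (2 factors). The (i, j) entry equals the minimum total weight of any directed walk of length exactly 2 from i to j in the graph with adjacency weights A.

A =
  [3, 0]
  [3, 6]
A^⊗2 =
  [3, 3]
  [6, 3]

Each entry (A^⊗2)_ij equals the minimum over all length-2 walks i = v_0 → v_1 → … → v_2 = j of Σ_t A[v_t][v_{t+1}]. For example, for (i, j) = (0, 1) we minimise over 2 possible intermediate vertex sequences; the minimum is 3, attained along the walk 0 → 0 → 1.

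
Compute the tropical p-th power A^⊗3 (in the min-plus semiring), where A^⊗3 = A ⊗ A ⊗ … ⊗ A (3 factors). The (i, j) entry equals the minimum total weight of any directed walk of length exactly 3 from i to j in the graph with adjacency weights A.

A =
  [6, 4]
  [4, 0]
A^⊗3 =
  [8, 4]
  [4, 0]

Each entry (A^⊗3)_ij equals the minimum over all length-3 walks i = v_0 → v_1 → … → v_3 = j of Σ_t A[v_t][v_{t+1}]. For example, for (i, j) = (0, 1) we minimise over 4 possible intermediate vertex sequences; the minimum is 4, attained along the walk 0 → 1 → 1 → 1.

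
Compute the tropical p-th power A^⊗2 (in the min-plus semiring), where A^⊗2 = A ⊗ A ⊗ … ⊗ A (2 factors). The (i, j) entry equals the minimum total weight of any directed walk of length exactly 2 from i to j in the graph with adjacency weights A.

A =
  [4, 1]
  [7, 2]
A^⊗2 =
  [8, 3]
  [9, 4]

Each entry (A^⊗2)_ij equals the minimum over all length-2 walks i = v_0 → v_1 → … → v_2 = j of Σ_t A[v_t][v_{t+1}]. For example, for (i, j) = (0, 1) we minimise over 2 possible intermediate vertex sequences; the minimum is 3, attained along the walk 0 → 1 → 1.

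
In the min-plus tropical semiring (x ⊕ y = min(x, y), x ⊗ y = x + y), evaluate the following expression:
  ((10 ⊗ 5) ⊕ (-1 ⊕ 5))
((10 ⊗ 5) ⊕ (-1 ⊕ 5)) = -1

Expand innermost to outermost. Recall ⊕ takes the minimum of its arguments and ⊗ takes their sum. Working out the expression ((10 ⊗ 5) ⊕ (-1 ⊕ 5)) gives -1.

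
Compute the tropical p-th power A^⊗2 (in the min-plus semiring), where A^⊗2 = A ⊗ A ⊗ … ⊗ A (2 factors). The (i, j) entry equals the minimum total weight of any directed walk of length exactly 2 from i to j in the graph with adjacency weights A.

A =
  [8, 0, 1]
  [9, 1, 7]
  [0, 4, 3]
A^⊗2 =
  [1, 1, 4]
  [7, 2, 8]
  [3, 0, 1]

Each entry (A^⊗2)_ij equals the minimum over all length-2 walks i = v_0 → v_1 → … → v_2 = j of Σ_t A[v_t][v_{t+1}]. For example, for (i, j) = (0, 2) we minimise over 3 possible intermediate vertex sequences; the minimum is 4, attained along the walk 0 → 2 → 2.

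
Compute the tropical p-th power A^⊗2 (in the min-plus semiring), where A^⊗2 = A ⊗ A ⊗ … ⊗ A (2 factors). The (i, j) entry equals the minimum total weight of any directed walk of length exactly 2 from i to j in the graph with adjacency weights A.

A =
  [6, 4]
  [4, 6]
A^⊗2 =
  [8, 10]
  [10, 8]

Each entry (A^⊗2)_ij equals the minimum over all length-2 walks i = v_0 → v_1 → … → v_2 = j of Σ_t A[v_t][v_{t+1}]. For example, for (i, j) = (0, 1) we minimise over 2 possible intermediate vertex sequences; the minimum is 10, attained along the walk 0 → 0 → 1.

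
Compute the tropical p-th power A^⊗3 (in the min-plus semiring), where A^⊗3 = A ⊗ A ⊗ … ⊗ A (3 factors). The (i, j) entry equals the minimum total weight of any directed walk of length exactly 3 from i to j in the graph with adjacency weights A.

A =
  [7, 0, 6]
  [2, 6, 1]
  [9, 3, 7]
A^⊗3 =
  [8, 2, 7]
  [4, 8, 3]
  [11, 5, 10]

Each entry (A^⊗3)_ij equals the minimum over all length-3 walks i = v_0 → v_1 → … → v_3 = j of Σ_t A[v_t][v_{t+1}]. For example, for (i, j) = (0, 2) we minimise over 9 possible intermediate vertex sequences; the minimum is 7, attained along the walk 0 → 1 → 1 → 2.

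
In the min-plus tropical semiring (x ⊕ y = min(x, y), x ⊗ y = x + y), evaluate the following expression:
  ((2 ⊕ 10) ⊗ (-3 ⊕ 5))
((2 ⊕ 10) ⊗ (-3 ⊕ 5)) = -1

Expand innermost to outermost. Recall ⊕ takes the minimum of its arguments and ⊗ takes their sum. Working out the expression ((2 ⊕ 10) ⊗ (-3 ⊕ 5)) gives -1.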